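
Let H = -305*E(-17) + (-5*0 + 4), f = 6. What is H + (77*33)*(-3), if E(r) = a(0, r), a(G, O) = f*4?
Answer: -14939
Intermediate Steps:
a(G, O) = 24 (a(G, O) = 6*4 = 24)
E(r) = 24
H = -7316 (H = -305*24 + (-5*0 + 4) = -7320 + (0 + 4) = -7320 + 4 = -7316)
H + (77*33)*(-3) = -7316 + (77*33)*(-3) = -7316 + 2541*(-3) = -7316 - 7623 = -14939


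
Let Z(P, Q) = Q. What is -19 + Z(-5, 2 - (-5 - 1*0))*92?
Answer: 625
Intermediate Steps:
-19 + Z(-5, 2 - (-5 - 1*0))*92 = -19 + (2 - (-5 - 1*0))*92 = -19 + (2 - (-5 + 0))*92 = -19 + (2 - 1*(-5))*92 = -19 + (2 + 5)*92 = -19 + 7*92 = -19 + 644 = 625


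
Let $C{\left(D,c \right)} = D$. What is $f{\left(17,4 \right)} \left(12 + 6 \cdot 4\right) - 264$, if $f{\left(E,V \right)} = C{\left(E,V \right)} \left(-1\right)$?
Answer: $-876$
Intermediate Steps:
$f{\left(E,V \right)} = - E$ ($f{\left(E,V \right)} = E \left(-1\right) = - E$)
$f{\left(17,4 \right)} \left(12 + 6 \cdot 4\right) - 264 = \left(-1\right) 17 \left(12 + 6 \cdot 4\right) - 264 = - 17 \left(12 + 24\right) - 264 = \left(-17\right) 36 - 264 = -612 - 264 = -876$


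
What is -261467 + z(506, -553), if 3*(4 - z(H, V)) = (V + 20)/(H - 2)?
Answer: -395331523/1512 ≈ -2.6146e+5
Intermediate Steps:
z(H, V) = 4 - (20 + V)/(3*(-2 + H)) (z(H, V) = 4 - (V + 20)/(3*(H - 2)) = 4 - (20 + V)/(3*(-2 + H)))
-261467 + z(506, -553) = -261467 + (-44 - 1*(-553) + 12*506)/(3*(-2 + 506)) = -261467 + (1/3)*(-44 + 553 + 6072)/504 = -261467 + (1/3)*(1/504)*6581 = -261467 + 6581/1512 = -395331523/1512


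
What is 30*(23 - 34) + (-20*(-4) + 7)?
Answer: -243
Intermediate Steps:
30*(23 - 34) + (-20*(-4) + 7) = 30*(-11) + (80 + 7) = -330 + 87 = -243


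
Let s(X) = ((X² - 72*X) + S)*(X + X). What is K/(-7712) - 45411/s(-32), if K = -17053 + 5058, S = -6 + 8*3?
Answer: 91214591/51608704 ≈ 1.7674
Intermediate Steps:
S = 18 (S = -6 + 24 = 18)
s(X) = 2*X*(18 + X² - 72*X) (s(X) = ((X² - 72*X) + 18)*(X + X) = (18 + X² - 72*X)*(2*X) = 2*X*(18 + X² - 72*X))
K = -11995
K/(-7712) - 45411/s(-32) = -11995/(-7712) - 45411*(-1/(64*(18 + (-32)² - 72*(-32)))) = -11995*(-1/7712) - 45411*(-1/(64*(18 + 1024 + 2304))) = 11995/7712 - 45411/(2*(-32)*3346) = 11995/7712 - 45411/(-214144) = 11995/7712 - 45411*(-1/214144) = 11995/7712 + 45411/214144 = 91214591/51608704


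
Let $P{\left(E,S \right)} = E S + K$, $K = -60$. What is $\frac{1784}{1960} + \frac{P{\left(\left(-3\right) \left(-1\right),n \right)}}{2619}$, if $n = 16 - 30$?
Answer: $\frac{186349}{213885} \approx 0.87126$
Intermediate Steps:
$n = -14$ ($n = 16 - 30 = -14$)
$P{\left(E,S \right)} = -60 + E S$ ($P{\left(E,S \right)} = E S - 60 = -60 + E S$)
$\frac{1784}{1960} + \frac{P{\left(\left(-3\right) \left(-1\right),n \right)}}{2619} = \frac{1784}{1960} + \frac{-60 + \left(-3\right) \left(-1\right) \left(-14\right)}{2619} = 1784 \cdot \frac{1}{1960} + \left(-60 + 3 \left(-14\right)\right) \frac{1}{2619} = \frac{223}{245} + \left(-60 - 42\right) \frac{1}{2619} = \frac{223}{245} - \frac{34}{873} = \frac{186349}{213885}$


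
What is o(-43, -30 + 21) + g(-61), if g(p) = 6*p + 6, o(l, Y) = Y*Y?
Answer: -279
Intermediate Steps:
o(l, Y) = Y²
g(p) = 6 + 6*p
o(-43, -30 + 21) + g(-61) = (-30 + 21)² + (6 + 6*(-61)) = (-9)² + (6 - 366) = 81 - 360 = -279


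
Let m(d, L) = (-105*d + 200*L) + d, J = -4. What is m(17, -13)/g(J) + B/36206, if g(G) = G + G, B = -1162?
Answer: 9883657/18103 ≈ 545.97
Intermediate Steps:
m(d, L) = -104*d + 200*L
g(G) = 2*G
m(17, -13)/g(J) + B/36206 = (-104*17 + 200*(-13))/((2*(-4))) - 1162/36206 = (-1768 - 2600)/(-8) - 1162*1/36206 = -4368*(-⅛) - 581/18103 = 546 - 581/18103 = 9883657/18103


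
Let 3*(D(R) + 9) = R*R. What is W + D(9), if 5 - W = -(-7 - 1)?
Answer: 15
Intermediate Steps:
D(R) = -9 + R**2/3 (D(R) = -9 + (R*R)/3 = -9 + R**2/3)
W = -3 (W = 5 - (-1)*(-7 - 1) = 5 - (-1)*(-8) = 5 - 1*8 = 5 - 8 = -3)
W + D(9) = -3 + (-9 + (1/3)*9**2) = -3 + (-9 + (1/3)*81) = -3 + (-9 + 27) = -3 + 18 = 15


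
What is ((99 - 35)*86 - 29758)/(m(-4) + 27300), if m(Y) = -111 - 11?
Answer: -12127/13589 ≈ -0.89241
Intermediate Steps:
m(Y) = -122
((99 - 35)*86 - 29758)/(m(-4) + 27300) = ((99 - 35)*86 - 29758)/(-122 + 27300) = (64*86 - 29758)/27178 = (5504 - 29758)*(1/27178) = -24254*1/27178 = -12127/13589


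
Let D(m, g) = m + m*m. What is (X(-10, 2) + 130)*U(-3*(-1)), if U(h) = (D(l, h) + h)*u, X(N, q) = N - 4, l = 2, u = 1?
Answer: 1044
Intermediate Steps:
D(m, g) = m + m²
X(N, q) = -4 + N
U(h) = 6 + h (U(h) = (2*(1 + 2) + h)*1 = (2*3 + h)*1 = (6 + h)*1 = 6 + h)
(X(-10, 2) + 130)*U(-3*(-1)) = ((-4 - 10) + 130)*(6 - 3*(-1)) = (-14 + 130)*(6 + 3) = 116*9 = 1044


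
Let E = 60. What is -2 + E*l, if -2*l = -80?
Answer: 2398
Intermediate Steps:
l = 40 (l = -1/2*(-80) = 40)
-2 + E*l = -2 + 60*40 = -2 + 2400 = 2398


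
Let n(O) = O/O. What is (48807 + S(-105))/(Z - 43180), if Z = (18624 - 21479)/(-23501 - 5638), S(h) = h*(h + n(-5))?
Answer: -1740385053/1258219165 ≈ -1.3832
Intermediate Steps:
n(O) = 1
S(h) = h*(1 + h) (S(h) = h*(h + 1) = h*(1 + h))
Z = 2855/29139 (Z = -2855/(-29139) = -2855*(-1/29139) = 2855/29139 ≈ 0.097979)
(48807 + S(-105))/(Z - 43180) = (48807 - 105*(1 - 105))/(2855/29139 - 43180) = (48807 - 105*(-104))/(-1258219165/29139) = (48807 + 10920)*(-29139/1258219165) = 59727*(-29139/1258219165) = -1740385053/1258219165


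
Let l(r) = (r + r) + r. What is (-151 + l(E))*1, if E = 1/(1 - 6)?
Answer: -758/5 ≈ -151.60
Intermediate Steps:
E = -⅕ (E = 1/(-5) = -⅕ ≈ -0.20000)
l(r) = 3*r (l(r) = 2*r + r = 3*r)
(-151 + l(E))*1 = (-151 + 3*(-⅕))*1 = (-151 - ⅗)*1 = -758/5*1 = -758/5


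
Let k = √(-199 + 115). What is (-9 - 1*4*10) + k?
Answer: -49 + 2*I*√21 ≈ -49.0 + 9.1651*I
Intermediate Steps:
k = 2*I*√21 (k = √(-84) = 2*I*√21 ≈ 9.1651*I)
(-9 - 1*4*10) + k = (-9 - 1*4*10) + 2*I*√21 = (-9 - 4*10) + 2*I*√21 = (-9 - 40) + 2*I*√21 = -49 + 2*I*√21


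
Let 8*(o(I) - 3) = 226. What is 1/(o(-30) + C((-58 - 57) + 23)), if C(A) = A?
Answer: -4/243 ≈ -0.016461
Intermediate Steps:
o(I) = 125/4 (o(I) = 3 + (⅛)*226 = 3 + 113/4 = 125/4)
1/(o(-30) + C((-58 - 57) + 23)) = 1/(125/4 + ((-58 - 57) + 23)) = 1/(125/4 + (-115 + 23)) = 1/(125/4 - 92) = 1/(-243/4) = -4/243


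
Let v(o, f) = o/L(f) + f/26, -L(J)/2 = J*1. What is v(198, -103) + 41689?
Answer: 111635107/2678 ≈ 41686.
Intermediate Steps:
L(J) = -2*J
v(o, f) = f/26 - o/(2*f) (v(o, f) = o/((-2*f)) + f/26 = o*(-1/(2*f)) + f*(1/26) = -o/(2*f) + f/26 = f/26 - o/(2*f))
v(198, -103) + 41689 = ((1/26)*(-103) - 1/2*198/(-103)) + 41689 = (-103/26 - 1/2*198*(-1/103)) + 41689 = (-103/26 + 99/103) + 41689 = -8035/2678 + 41689 = 111635107/2678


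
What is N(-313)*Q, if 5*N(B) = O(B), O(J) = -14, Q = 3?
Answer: -42/5 ≈ -8.4000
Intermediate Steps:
N(B) = -14/5 (N(B) = (1/5)*(-14) = -14/5)
N(-313)*Q = -14/5*3 = -42/5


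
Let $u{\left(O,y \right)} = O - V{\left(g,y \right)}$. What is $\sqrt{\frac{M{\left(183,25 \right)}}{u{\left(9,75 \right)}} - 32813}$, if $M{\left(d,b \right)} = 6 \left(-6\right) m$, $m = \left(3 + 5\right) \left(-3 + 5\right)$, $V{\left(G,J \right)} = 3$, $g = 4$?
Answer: $i \sqrt{32909} \approx 181.41 i$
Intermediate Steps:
$m = 16$ ($m = 8 \cdot 2 = 16$)
$M{\left(d,b \right)} = -576$ ($M{\left(d,b \right)} = 6 \left(-6\right) 16 = \left(-36\right) 16 = -576$)
$u{\left(O,y \right)} = -3 + O$ ($u{\left(O,y \right)} = O - 3 = -3 + O$)
$\sqrt{\frac{M{\left(183,25 \right)}}{u{\left(9,75 \right)}} - 32813} = \sqrt{- \frac{576}{-3 + 9} - 32813} = \sqrt{- \frac{576}{6} - 32813} = \sqrt{\left(-576\right) \frac{1}{6} - 32813} = \sqrt{-96 - 32813} = \sqrt{-32909} = i \sqrt{32909}$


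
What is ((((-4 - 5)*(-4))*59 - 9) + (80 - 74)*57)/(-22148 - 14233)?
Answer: -819/12127 ≈ -0.067535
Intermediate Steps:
((((-4 - 5)*(-4))*59 - 9) + (80 - 74)*57)/(-22148 - 14233) = ((-9*(-4)*59 - 9) + 6*57)/(-36381) = ((36*59 - 9) + 342)*(-1/36381) = ((2124 - 9) + 342)*(-1/36381) = (2115 + 342)*(-1/36381) = 2457*(-1/36381) = -819/12127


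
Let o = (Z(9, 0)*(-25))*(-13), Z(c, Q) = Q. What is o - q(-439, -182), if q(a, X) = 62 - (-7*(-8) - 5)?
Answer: -11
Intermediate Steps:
q(a, X) = 11 (q(a, X) = 62 - (56 - 5) = 62 - 1*51 = 62 - 51 = 11)
o = 0 (o = (0*(-25))*(-13) = 0*(-13) = 0)
o - q(-439, -182) = 0 - 1*11 = 0 - 11 = -11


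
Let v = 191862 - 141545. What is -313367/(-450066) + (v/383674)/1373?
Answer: 41274873418114/59271937167633 ≈ 0.69636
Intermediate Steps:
v = 50317
-313367/(-450066) + (v/383674)/1373 = -313367/(-450066) + (50317/383674)/1373 = -313367*(-1/450066) + (50317*(1/383674))*(1/1373) = 313367/450066 + (50317/383674)*(1/1373) = 313367/450066 + 50317/526784402 = 41274873418114/59271937167633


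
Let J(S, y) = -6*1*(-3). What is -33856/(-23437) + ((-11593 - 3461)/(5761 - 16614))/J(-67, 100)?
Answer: 50483519/33177621 ≈ 1.5216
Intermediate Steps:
J(S, y) = 18 (J(S, y) = -6*(-3) = 18)
-33856/(-23437) + ((-11593 - 3461)/(5761 - 16614))/J(-67, 100) = -33856/(-23437) + ((-11593 - 3461)/(5761 - 16614))/18 = -33856*(-1/23437) - 15054/(-10853)*(1/18) = 1472/1019 - 15054*(-1/10853)*(1/18) = 1472/1019 + (15054/10853)*(1/18) = 1472/1019 + 2509/32559 = 50483519/33177621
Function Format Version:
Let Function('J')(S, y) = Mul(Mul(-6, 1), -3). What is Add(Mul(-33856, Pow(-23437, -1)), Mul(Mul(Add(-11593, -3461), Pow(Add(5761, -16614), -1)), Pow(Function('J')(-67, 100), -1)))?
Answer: Rational(50483519, 33177621) ≈ 1.5216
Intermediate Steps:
Function('J')(S, y) = 18 (Function('J')(S, y) = Mul(-6, -3) = 18)
Add(Mul(-33856, Pow(-23437, -1)), Mul(Mul(Add(-11593, -3461), Pow(Add(5761, -16614), -1)), Pow(Function('J')(-67, 100), -1))) = Add(Mul(-33856, Pow(-23437, -1)), Mul(Mul(Add(-11593, -3461), Pow(Add(5761, -16614), -1)), Pow(18, -1))) = Add(Mul(-33856, Rational(-1, 23437)), Mul(Mul(-15054, Pow(-10853, -1)), Rational(1, 18))) = Add(Rational(1472, 1019), Mul(Mul(-15054, Rational(-1, 10853)), Rational(1, 18))) = Add(Rational(1472, 1019), Mul(Rational(15054, 10853), Rational(1, 18))) = Add(Rational(1472, 1019), Rational(2509, 32559)) = Rational(50483519, 33177621)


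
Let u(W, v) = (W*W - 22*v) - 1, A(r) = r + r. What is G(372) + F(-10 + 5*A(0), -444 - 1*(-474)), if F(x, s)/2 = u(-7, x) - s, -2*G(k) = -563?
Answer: 1515/2 ≈ 757.50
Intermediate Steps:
A(r) = 2*r
G(k) = 563/2 (G(k) = -½*(-563) = 563/2)
u(W, v) = -1 + W² - 22*v (u(W, v) = (W² - 22*v) - 1 = -1 + W² - 22*v)
F(x, s) = 96 - 44*x - 2*s (F(x, s) = 2*((-1 + (-7)² - 22*x) - s) = 2*((-1 + 49 - 22*x) - s) = 2*((48 - 22*x) - s) = 2*(48 - s - 22*x) = 96 - 44*x - 2*s)
G(372) + F(-10 + 5*A(0), -444 - 1*(-474)) = 563/2 + (96 - 44*(-10 + 5*(2*0)) - 2*(-444 - 1*(-474))) = 563/2 + (96 - 44*(-10 + 5*0) - 2*(-444 + 474)) = 563/2 + (96 - 44*(-10 + 0) - 2*30) = 563/2 + (96 - 44*(-10) - 60) = 563/2 + (96 + 440 - 60) = 563/2 + 476 = 1515/2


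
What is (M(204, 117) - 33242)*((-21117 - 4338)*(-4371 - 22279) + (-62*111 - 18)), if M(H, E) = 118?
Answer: -22470289787400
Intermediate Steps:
(M(204, 117) - 33242)*((-21117 - 4338)*(-4371 - 22279) + (-62*111 - 18)) = (118 - 33242)*((-21117 - 4338)*(-4371 - 22279) + (-62*111 - 18)) = -33124*(-25455*(-26650) + (-6882 - 18)) = -33124*(678375750 - 6900) = -33124*678368850 = -22470289787400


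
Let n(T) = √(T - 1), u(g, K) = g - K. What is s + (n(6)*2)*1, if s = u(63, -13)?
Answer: 76 + 2*√5 ≈ 80.472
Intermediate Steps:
s = 76 (s = 63 - 1*(-13) = 63 + 13 = 76)
n(T) = √(-1 + T)
s + (n(6)*2)*1 = 76 + (√(-1 + 6)*2)*1 = 76 + (√5*2)*1 = 76 + (2*√5)*1 = 76 + 2*√5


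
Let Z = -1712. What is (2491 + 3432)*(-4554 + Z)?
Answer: -37113518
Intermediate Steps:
(2491 + 3432)*(-4554 + Z) = (2491 + 3432)*(-4554 - 1712) = 5923*(-6266) = -37113518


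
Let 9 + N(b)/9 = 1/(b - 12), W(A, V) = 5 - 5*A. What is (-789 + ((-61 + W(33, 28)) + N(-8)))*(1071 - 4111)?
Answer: 3318008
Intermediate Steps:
N(b) = -81 + 9/(-12 + b) (N(b) = -81 + 9/(b - 12) = -81 + 9/(-12 + b))
(-789 + ((-61 + W(33, 28)) + N(-8)))*(1071 - 4111) = (-789 + ((-61 + (5 - 5*33)) + 9*(109 - 9*(-8))/(-12 - 8)))*(1071 - 4111) = (-789 + ((-61 + (5 - 165)) + 9*(109 + 72)/(-20)))*(-3040) = (-789 + ((-61 - 160) + 9*(-1/20)*181))*(-3040) = (-789 + (-221 - 1629/20))*(-3040) = (-789 - 6049/20)*(-3040) = -21829/20*(-3040) = 3318008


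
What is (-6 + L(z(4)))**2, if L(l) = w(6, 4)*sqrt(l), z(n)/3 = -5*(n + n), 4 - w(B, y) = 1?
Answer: 36*(1 - I*sqrt(30))**2 ≈ -1044.0 - 394.36*I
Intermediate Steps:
w(B, y) = 3 (w(B, y) = 4 - 1*1 = 4 - 1 = 3)
z(n) = -30*n (z(n) = 3*(-5*(n + n)) = 3*(-10*n) = -30*n)
L(l) = 3*sqrt(l)
(-6 + L(z(4)))**2 = (-6 + 3*sqrt(-30*4))**2 = (-6 + 3*sqrt(-120))**2 = (-6 + 3*(2*I*sqrt(30)))**2 = (-6 + 6*I*sqrt(30))**2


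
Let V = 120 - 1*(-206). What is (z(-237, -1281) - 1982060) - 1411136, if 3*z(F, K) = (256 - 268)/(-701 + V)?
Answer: -1272448496/375 ≈ -3.3932e+6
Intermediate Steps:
V = 326 (V = 120 + 206 = 326)
z(F, K) = 4/375 (z(F, K) = ((256 - 268)/(-701 + 326))/3 = (-12/(-375))/3 = (-12*(-1/375))/3 = (1/3)*(4/125) = 4/375)
(z(-237, -1281) - 1982060) - 1411136 = (4/375 - 1982060) - 1411136 = -743272496/375 - 1411136 = -1272448496/375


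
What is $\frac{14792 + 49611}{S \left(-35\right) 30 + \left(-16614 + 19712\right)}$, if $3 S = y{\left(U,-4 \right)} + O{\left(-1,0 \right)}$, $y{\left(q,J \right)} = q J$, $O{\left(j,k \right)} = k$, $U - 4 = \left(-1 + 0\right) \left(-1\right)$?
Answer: $\frac{64403}{10098} \approx 6.3778$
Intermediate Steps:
$U = 5$ ($U = 4 + \left(-1 + 0\right) \left(-1\right) = 4 - -1 = 4 + 1 = 5$)
$y{\left(q,J \right)} = J q$
$S = - \frac{20}{3}$ ($S = \frac{\left(-4\right) 5 + 0}{3} = \frac{-20 + 0}{3} = \frac{1}{3} \left(-20\right) = - \frac{20}{3} \approx -6.6667$)
$\frac{14792 + 49611}{S \left(-35\right) 30 + \left(-16614 + 19712\right)} = \frac{14792 + 49611}{\left(- \frac{20}{3}\right) \left(-35\right) 30 + \left(-16614 + 19712\right)} = \frac{64403}{\frac{700}{3} \cdot 30 + 3098} = \frac{64403}{7000 + 3098} = \frac{64403}{10098}$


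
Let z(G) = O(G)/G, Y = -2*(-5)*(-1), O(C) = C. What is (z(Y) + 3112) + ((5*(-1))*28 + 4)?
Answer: 2977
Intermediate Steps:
Y = -10 (Y = 10*(-1) = -10)
z(G) = 1 (z(G) = G/G = 1)
(z(Y) + 3112) + ((5*(-1))*28 + 4) = (1 + 3112) + ((5*(-1))*28 + 4) = 3113 + (-5*28 + 4) = 3113 + (-140 + 4) = 3113 - 136 = 2977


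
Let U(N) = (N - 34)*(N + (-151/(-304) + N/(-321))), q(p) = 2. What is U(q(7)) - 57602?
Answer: -351800660/6099 ≈ -57682.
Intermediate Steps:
U(N) = (-34 + N)*(151/304 + 320*N/321) (U(N) = (-34 + N)*(N + (-151*(-1/304) + N*(-1/321))) = (-34 + N)*(N + (151/304 - N/321)) = (-34 + N)*(151/304 + 320*N/321))
U(q(7)) - 57602 = (-2567/152 - 3259049/97584*2 + (320/321)*2**2) - 57602 = (-2567/152 - 3259049/48792 + (320/321)*4) - 57602 = (-2567/152 - 3259049/48792 + 1280/321) - 57602 = -486062/6099 - 57602 = -351800660/6099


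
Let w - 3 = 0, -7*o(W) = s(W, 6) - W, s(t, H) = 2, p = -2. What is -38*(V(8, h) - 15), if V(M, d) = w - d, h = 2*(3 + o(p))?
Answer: 4484/7 ≈ 640.57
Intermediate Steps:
o(W) = -2/7 + W/7 (o(W) = -(2 - W)/7 = -2/7 + W/7)
w = 3 (w = 3 + 0 = 3)
h = 34/7 (h = 2*(3 + (-2/7 + (⅐)*(-2))) = 2*(3 + (-2/7 - 2/7)) = 2*(3 - 4/7) = 2*(17/7) = 34/7 ≈ 4.8571)
V(M, d) = 3 - d
-38*(V(8, h) - 15) = -38*((3 - 1*34/7) - 15) = -38*((3 - 34/7) - 15) = -38*(-13/7 - 15) = -38*(-118/7) = 4484/7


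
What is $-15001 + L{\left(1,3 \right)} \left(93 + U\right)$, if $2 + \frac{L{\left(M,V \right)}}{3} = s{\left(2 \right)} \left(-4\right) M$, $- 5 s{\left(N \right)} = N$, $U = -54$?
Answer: $- \frac{75239}{5} \approx -15048.0$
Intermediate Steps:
$s{\left(N \right)} = - \frac{N}{5}$
$L{\left(M,V \right)} = -6 + \frac{24 M}{5}$ ($L{\left(M,V \right)} = -6 + 3 \left(- \frac{1}{5}\right) 2 \left(-4\right) M = -6 + 3 \left(- \frac{2}{5}\right) \left(-4\right) M = -6 + 3 \frac{8 M}{5} = -6 + \frac{24 M}{5}$)
$-15001 + L{\left(1,3 \right)} \left(93 + U\right) = -15001 + \left(-6 + \frac{24}{5} \cdot 1\right) \left(93 - 54\right) = -15001 + \left(-6 + \frac{24}{5}\right) 39 = -15001 - \frac{234}{5} = - \frac{75239}{5}$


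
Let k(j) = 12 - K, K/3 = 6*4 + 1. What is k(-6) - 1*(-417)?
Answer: 354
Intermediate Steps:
K = 75 (K = 3*(6*4 + 1) = 3*(24 + 1) = 3*25 = 75)
k(j) = -63 (k(j) = 12 - 1*75 = 12 - 75 = -63)
k(-6) - 1*(-417) = -63 - 1*(-417) = -63 + 417 = 354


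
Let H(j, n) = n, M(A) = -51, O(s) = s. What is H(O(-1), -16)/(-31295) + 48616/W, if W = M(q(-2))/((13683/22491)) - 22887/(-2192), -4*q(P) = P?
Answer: -1382807673729488/2087424913365 ≈ -662.45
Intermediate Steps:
q(P) = -P/4
W = -733717017/9997712 (W = -51/(13683/22491) - 22887/(-2192) = -51/(13683*(1/22491)) - 22887*(-1/2192) = -51/4561/7497 + 22887/2192 = -51*7497/4561 + 22887/2192 = -382347/4561 + 22887/2192 = -733717017/9997712 ≈ -73.388)
H(O(-1), -16)/(-31295) + 48616/W = -16/(-31295) + 48616/(-733717017/9997712) = -16*(-1/31295) + 48616*(-9997712/733717017) = 16/31295 - 486048766592/733717017 = -1382807673729488/2087424913365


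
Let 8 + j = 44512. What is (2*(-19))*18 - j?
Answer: -45188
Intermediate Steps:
j = 44504 (j = -8 + 44512 = 44504)
(2*(-19))*18 - j = (2*(-19))*18 - 1*44504 = -38*18 - 44504 = -684 - 44504 = -45188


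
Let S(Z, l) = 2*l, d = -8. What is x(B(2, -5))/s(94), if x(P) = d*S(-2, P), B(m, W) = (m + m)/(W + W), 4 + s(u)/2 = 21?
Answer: 16/85 ≈ 0.18824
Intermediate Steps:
s(u) = 34 (s(u) = -8 + 2*21 = -8 + 42 = 34)
B(m, W) = m/W (B(m, W) = (2*m)/((2*W)) = (2*m)*(1/(2*W)) = m/W)
x(P) = -16*P
x(B(2, -5))/s(94) = -32/(-5)/34 = -32*(-1)/5*(1/34) = -16*(-⅖)*(1/34) = (32/5)*(1/34) = 16/85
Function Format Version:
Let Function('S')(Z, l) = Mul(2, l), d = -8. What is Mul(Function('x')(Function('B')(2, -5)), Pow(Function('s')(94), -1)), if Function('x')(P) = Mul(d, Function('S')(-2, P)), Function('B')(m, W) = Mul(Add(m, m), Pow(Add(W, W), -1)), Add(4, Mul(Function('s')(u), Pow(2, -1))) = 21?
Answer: Rational(16, 85) ≈ 0.18824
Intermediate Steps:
Function('s')(u) = 34 (Function('s')(u) = Add(-8, Mul(2, 21)) = Add(-8, 42) = 34)
Function('B')(m, W) = Mul(m, Pow(W, -1)) (Function('B')(m, W) = Mul(Mul(2, m), Pow(Mul(2, W), -1)) = Mul(Mul(2, m), Mul(Rational(1, 2), Pow(W, -1))) = Mul(m, Pow(W, -1)))
Function('x')(P) = Mul(-16, P) (Function('x')(P) = Mul(-8, Mul(2, P)) = Mul(-16, P))
Mul(Function('x')(Function('B')(2, -5)), Pow(Function('s')(94), -1)) = Mul(Mul(-16, Mul(2, Pow(-5, -1))), Pow(34, -1)) = Mul(Mul(-16, Mul(2, Rational(-1, 5))), Rational(1, 34)) = Mul(Mul(-16, Rational(-2, 5)), Rational(1, 34)) = Mul(Rational(32, 5), Rational(1, 34)) = Rational(16, 85)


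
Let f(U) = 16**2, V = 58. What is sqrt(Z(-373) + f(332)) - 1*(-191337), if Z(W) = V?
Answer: 191337 + sqrt(314) ≈ 1.9135e+5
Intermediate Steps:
f(U) = 256
Z(W) = 58
sqrt(Z(-373) + f(332)) - 1*(-191337) = sqrt(58 + 256) - 1*(-191337) = sqrt(314) + 191337 = 191337 + sqrt(314)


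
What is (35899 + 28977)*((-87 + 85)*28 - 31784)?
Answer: -2065651840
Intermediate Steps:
(35899 + 28977)*((-87 + 85)*28 - 31784) = 64876*(-2*28 - 31784) = 64876*(-56 - 31784) = 64876*(-31840) = -2065651840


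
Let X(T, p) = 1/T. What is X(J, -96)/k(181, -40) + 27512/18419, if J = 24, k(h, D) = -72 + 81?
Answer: 5961011/3978504 ≈ 1.4983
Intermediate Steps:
k(h, D) = 9
X(J, -96)/k(181, -40) + 27512/18419 = 1/(24*9) + 27512/18419 = (1/24)*(1/9) + 27512*(1/18419) = 1/216 + 27512/18419 = 5961011/3978504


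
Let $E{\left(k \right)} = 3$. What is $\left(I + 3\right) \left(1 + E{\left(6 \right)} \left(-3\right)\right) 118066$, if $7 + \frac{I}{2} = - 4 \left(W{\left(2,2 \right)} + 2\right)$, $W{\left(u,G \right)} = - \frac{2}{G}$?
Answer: $17946032$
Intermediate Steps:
$I = -22$ ($I = -14 + 2 \left(- 4 \left(- \frac{2}{2} + 2\right)\right) = -14 + 2 \left(- 4 \left(\left(-2\right) \frac{1}{2} + 2\right)\right) = -14 + 2 \left(- 4 \left(-1 + 2\right)\right) = -14 + 2 \left(\left(-4\right) 1\right) = -14 + 2 \left(-4\right) = -14 - 8 = -22$)
$\left(I + 3\right) \left(1 + E{\left(6 \right)} \left(-3\right)\right) 118066 = \left(-22 + 3\right) \left(1 + 3 \left(-3\right)\right) 118066 = - 19 \left(1 - 9\right) 118066 = \left(-19\right) \left(-8\right) 118066 = 152 \cdot 118066 = 17946032$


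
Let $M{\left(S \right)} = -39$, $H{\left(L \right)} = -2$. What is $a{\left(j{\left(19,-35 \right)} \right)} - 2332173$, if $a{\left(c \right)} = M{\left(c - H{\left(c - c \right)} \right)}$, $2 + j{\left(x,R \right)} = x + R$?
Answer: $-2332212$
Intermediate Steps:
$j{\left(x,R \right)} = -2 + R + x$ ($j{\left(x,R \right)} = -2 + \left(x + R\right) = -2 + \left(R + x\right) = -2 + R + x$)
$a{\left(c \right)} = -39$
$a{\left(j{\left(19,-35 \right)} \right)} - 2332173 = -39 - 2332173 = -2332212$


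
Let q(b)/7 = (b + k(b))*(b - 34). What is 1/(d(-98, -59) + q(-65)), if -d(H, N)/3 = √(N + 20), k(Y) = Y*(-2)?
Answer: I/(3*(√39 - 15015*I)) ≈ -2.22e-5 + 9.2334e-9*I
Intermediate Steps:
k(Y) = -2*Y
d(H, N) = -3*√(20 + N) (d(H, N) = -3*√(N + 20) = -3*√(20 + N))
q(b) = -7*b*(-34 + b) (q(b) = 7*((b - 2*b)*(b - 34)) = 7*((-b)*(-34 + b)) = 7*(-b*(-34 + b)) = -7*b*(-34 + b))
1/(d(-98, -59) + q(-65)) = 1/(-3*√(20 - 59) + 7*(-65)*(34 - 1*(-65))) = 1/(-3*I*√39 + 7*(-65)*(34 + 65)) = 1/(-3*I*√39 + 7*(-65)*99) = 1/(-3*I*√39 - 45045) = 1/(-45045 - 3*I*√39)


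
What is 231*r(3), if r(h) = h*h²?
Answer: 6237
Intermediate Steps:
r(h) = h³
231*r(3) = 231*3³ = 231*27 = 6237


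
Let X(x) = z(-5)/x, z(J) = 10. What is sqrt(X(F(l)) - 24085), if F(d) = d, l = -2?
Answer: I*sqrt(24090) ≈ 155.21*I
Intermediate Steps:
X(x) = 10/x
sqrt(X(F(l)) - 24085) = sqrt(10/(-2) - 24085) = sqrt(10*(-1/2) - 24085) = sqrt(-5 - 24085) = sqrt(-24090) = I*sqrt(24090)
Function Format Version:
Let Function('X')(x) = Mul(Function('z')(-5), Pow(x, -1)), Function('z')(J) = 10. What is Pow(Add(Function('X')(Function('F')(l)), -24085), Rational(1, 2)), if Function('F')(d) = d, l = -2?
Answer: Mul(I, Pow(24090, Rational(1, 2))) ≈ Mul(155.21, I)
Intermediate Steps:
Function('X')(x) = Mul(10, Pow(x, -1))
Pow(Add(Function('X')(Function('F')(l)), -24085), Rational(1, 2)) = Pow(Add(Mul(10, Pow(-2, -1)), -24085), Rational(1, 2)) = Pow(Add(Mul(10, Rational(-1, 2)), -24085), Rational(1, 2)) = Pow(Add(-5, -24085), Rational(1, 2)) = Pow(-24090, Rational(1, 2)) = Mul(I, Pow(24090, Rational(1, 2)))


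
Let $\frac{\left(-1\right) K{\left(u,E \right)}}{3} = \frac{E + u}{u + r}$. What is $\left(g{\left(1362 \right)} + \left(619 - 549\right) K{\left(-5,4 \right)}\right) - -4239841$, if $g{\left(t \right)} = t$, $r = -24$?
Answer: $\frac{122994677}{29} \approx 4.2412 \cdot 10^{6}$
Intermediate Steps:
$K{\left(u,E \right)} = - \frac{3 \left(E + u\right)}{-24 + u}$ ($K{\left(u,E \right)} = - 3 \frac{E + u}{u - 24} = - 3 \frac{E + u}{-24 + u} = - \frac{3 \left(E + u\right)}{-24 + u}$)
$\left(g{\left(1362 \right)} + \left(619 - 549\right) K{\left(-5,4 \right)}\right) - -4239841 = \left(1362 + \left(619 - 549\right) \frac{3 \left(\left(-1\right) 4 - -5\right)}{-24 - 5}\right) - -4239841 = \left(1362 + 70 \frac{3 \left(-4 + 5\right)}{-29}\right) + 4239841 = \left(1362 + 70 \cdot 3 \left(- \frac{1}{29}\right) 1\right) + 4239841 = \left(1362 + 70 \left(- \frac{3}{29}\right)\right) + 4239841 = \left(1362 - \frac{210}{29}\right) + 4239841 = \frac{39288}{29} + 4239841 = \frac{122994677}{29}$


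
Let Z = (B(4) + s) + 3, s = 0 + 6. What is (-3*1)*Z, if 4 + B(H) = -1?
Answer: -12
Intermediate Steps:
s = 6
B(H) = -5 (B(H) = -4 - 1 = -5)
Z = 4 (Z = (-5 + 6) + 3 = 1 + 3 = 4)
(-3*1)*Z = -3*1*4 = -3*4 = -12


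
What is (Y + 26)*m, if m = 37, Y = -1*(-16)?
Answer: 1554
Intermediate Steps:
Y = 16
(Y + 26)*m = (16 + 26)*37 = 42*37 = 1554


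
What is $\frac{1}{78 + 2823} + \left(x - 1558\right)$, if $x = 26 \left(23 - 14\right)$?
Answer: $- \frac{3840923}{2901} \approx -1324.0$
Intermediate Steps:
$x = 234$ ($x = 26 \cdot 9 = 234$)
$\frac{1}{78 + 2823} + \left(x - 1558\right) = \frac{1}{78 + 2823} + \left(234 - 1558\right) = \frac{1}{2901} + \left(234 - 1558\right) = \frac{1}{2901} - 1324 = - \frac{3840923}{2901}$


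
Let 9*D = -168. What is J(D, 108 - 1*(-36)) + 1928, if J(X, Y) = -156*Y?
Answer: -20536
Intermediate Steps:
D = -56/3 (D = (⅑)*(-168) = -56/3 ≈ -18.667)
J(D, 108 - 1*(-36)) + 1928 = -156*(108 - 1*(-36)) + 1928 = -156*(108 + 36) + 1928 = -156*144 + 1928 = -22464 + 1928 = -20536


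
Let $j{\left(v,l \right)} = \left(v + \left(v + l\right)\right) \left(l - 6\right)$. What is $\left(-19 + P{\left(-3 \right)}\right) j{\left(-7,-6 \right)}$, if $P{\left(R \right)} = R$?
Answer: $-5280$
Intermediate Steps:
$j{\left(v,l \right)} = \left(-6 + l\right) \left(l + 2 v\right)$ ($j{\left(v,l \right)} = \left(v + \left(l + v\right)\right) \left(-6 + l\right) = \left(l + 2 v\right) \left(-6 + l\right) = \left(-6 + l\right) \left(l + 2 v\right)$)
$\left(-19 + P{\left(-3 \right)}\right) j{\left(-7,-6 \right)} = \left(-19 - 3\right) \left(\left(-6\right)^{2} - -84 - -36 + 2 \left(-6\right) \left(-7\right)\right) = - 22 \left(36 + 84 + 36 + 84\right) = \left(-22\right) 240 = -5280$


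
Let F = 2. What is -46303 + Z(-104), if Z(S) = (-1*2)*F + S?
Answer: -46411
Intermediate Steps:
Z(S) = -4 + S (Z(S) = -1*2*2 + S = -2*2 + S = -4 + S)
-46303 + Z(-104) = -46303 + (-4 - 104) = -46303 - 108 = -46411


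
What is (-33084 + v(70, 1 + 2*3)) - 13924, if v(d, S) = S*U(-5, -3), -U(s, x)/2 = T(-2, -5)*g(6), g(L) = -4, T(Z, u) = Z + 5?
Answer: -46840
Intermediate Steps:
T(Z, u) = 5 + Z
U(s, x) = 24 (U(s, x) = -2*(5 - 2)*(-4) = -6*(-4) = -2*(-12) = 24)
v(d, S) = 24*S (v(d, S) = S*24 = 24*S)
(-33084 + v(70, 1 + 2*3)) - 13924 = (-33084 + 24*(1 + 2*3)) - 13924 = (-33084 + 24*(1 + 6)) - 13924 = (-33084 + 24*7) - 13924 = (-33084 + 168) - 13924 = -32916 - 13924 = -46840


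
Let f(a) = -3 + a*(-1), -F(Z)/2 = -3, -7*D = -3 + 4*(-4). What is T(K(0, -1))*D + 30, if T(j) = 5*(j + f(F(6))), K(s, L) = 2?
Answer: -65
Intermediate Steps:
D = 19/7 (D = -(-3 + 4*(-4))/7 = -(-3 - 16)/7 = -1/7*(-19) = 19/7 ≈ 2.7143)
F(Z) = 6 (F(Z) = -2*(-3) = 6)
f(a) = -3 - a
T(j) = -45 + 5*j (T(j) = 5*(j + (-3 - 1*6)) = 5*(j + (-3 - 6)) = 5*(j - 9) = 5*(-9 + j) = -45 + 5*j)
T(K(0, -1))*D + 30 = (-45 + 5*2)*(19/7) + 30 = (-45 + 10)*(19/7) + 30 = -35*19/7 + 30 = -95 + 30 = -65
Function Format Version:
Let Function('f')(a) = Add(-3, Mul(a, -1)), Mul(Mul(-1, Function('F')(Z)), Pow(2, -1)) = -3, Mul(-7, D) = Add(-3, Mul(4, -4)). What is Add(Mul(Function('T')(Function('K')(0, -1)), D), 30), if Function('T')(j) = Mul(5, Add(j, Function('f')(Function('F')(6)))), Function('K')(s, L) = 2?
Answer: -65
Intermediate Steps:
D = Rational(19, 7) (D = Mul(Rational(-1, 7), Add(-3, Mul(4, -4))) = Mul(Rational(-1, 7), Add(-3, -16)) = Mul(Rational(-1, 7), -19) = Rational(19, 7) ≈ 2.7143)
Function('F')(Z) = 6 (Function('F')(Z) = Mul(-2, -3) = 6)
Function('f')(a) = Add(-3, Mul(-1, a))
Function('T')(j) = Add(-45, Mul(5, j)) (Function('T')(j) = Mul(5, Add(j, Add(-3, Mul(-1, 6)))) = Mul(5, Add(j, Add(-3, -6))) = Mul(5, Add(j, -9)) = Mul(5, Add(-9, j)) = Add(-45, Mul(5, j)))
Add(Mul(Function('T')(Function('K')(0, -1)), D), 30) = Add(Mul(Add(-45, Mul(5, 2)), Rational(19, 7)), 30) = Add(Mul(Add(-45, 10), Rational(19, 7)), 30) = Add(Mul(-35, Rational(19, 7)), 30) = Add(-95, 30) = -65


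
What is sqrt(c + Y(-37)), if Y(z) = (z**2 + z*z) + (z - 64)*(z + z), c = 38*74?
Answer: 4*sqrt(814) ≈ 114.12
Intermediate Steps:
c = 2812
Y(z) = 2*z**2 + 2*z*(-64 + z) (Y(z) = (z**2 + z**2) + (-64 + z)*(2*z) = 2*z**2 + 2*z*(-64 + z))
sqrt(c + Y(-37)) = sqrt(2812 + 4*(-37)*(-32 - 37)) = sqrt(2812 + 4*(-37)*(-69)) = sqrt(2812 + 10212) = sqrt(13024) = 4*sqrt(814)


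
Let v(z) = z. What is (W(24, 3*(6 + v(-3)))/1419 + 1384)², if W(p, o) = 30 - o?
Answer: 428552220321/223729 ≈ 1.9155e+6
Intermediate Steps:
(W(24, 3*(6 + v(-3)))/1419 + 1384)² = ((30 - 3*(6 - 3))/1419 + 1384)² = ((30 - 3*3)*(1/1419) + 1384)² = ((30 - 1*9)*(1/1419) + 1384)² = ((30 - 9)*(1/1419) + 1384)² = (21*(1/1419) + 1384)² = (7/473 + 1384)² = (654639/473)² = 428552220321/223729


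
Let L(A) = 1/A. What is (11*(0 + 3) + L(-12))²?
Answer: 156025/144 ≈ 1083.5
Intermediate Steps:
(11*(0 + 3) + L(-12))² = (11*(0 + 3) + 1/(-12))² = (11*3 - 1/12)² = (33 - 1/12)² = (395/12)² = 156025/144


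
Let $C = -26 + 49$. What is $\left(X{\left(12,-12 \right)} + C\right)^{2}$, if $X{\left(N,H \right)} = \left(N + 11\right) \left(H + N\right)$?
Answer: $529$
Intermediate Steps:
$X{\left(N,H \right)} = \left(11 + N\right) \left(H + N\right)$
$C = 23$
$\left(X{\left(12,-12 \right)} + C\right)^{2} = \left(\left(12^{2} + 11 \left(-12\right) + 11 \cdot 12 - 144\right) + 23\right)^{2} = \left(\left(144 - 132 + 132 - 144\right) + 23\right)^{2} = \left(0 + 23\right)^{2} = 23^{2} = 529$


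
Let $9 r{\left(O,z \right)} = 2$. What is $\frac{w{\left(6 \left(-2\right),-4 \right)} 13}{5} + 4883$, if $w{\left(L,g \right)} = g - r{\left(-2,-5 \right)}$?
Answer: $\frac{219241}{45} \approx 4872.0$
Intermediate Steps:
$r{\left(O,z \right)} = \frac{2}{9}$ ($r{\left(O,z \right)} = \frac{1}{9} \cdot 2 = \frac{2}{9}$)
$w{\left(L,g \right)} = - \frac{2}{9} + g$ ($w{\left(L,g \right)} = g - \frac{2}{9} = - \frac{2}{9} + g$)
$\frac{w{\left(6 \left(-2\right),-4 \right)} 13}{5} + 4883 = \frac{\left(- \frac{2}{9} - 4\right) 13}{5} + 4883 = \left(- \frac{38}{9}\right) 13 \cdot \frac{1}{5} + 4883 = \left(- \frac{494}{9}\right) \frac{1}{5} + 4883 = - \frac{494}{45} + 4883 = \frac{219241}{45}$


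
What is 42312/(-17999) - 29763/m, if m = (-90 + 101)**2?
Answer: -13190829/53119 ≈ -248.33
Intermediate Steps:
m = 121 (m = 11**2 = 121)
42312/(-17999) - 29763/m = 42312/(-17999) - 29763/121 = 42312*(-1/17999) - 29763*1/121 = -1032/439 - 29763/121 = -13190829/53119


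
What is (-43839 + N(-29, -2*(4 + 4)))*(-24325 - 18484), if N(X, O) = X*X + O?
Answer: 1841386326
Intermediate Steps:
N(X, O) = O + X² (N(X, O) = X² + O = O + X²)
(-43839 + N(-29, -2*(4 + 4)))*(-24325 - 18484) = (-43839 + (-2*(4 + 4) + (-29)²))*(-24325 - 18484) = (-43839 + (-2*8 + 841))*(-42809) = (-43839 + (-16 + 841))*(-42809) = (-43839 + 825)*(-42809) = -43014*(-42809) = 1841386326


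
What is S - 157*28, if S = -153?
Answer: -4549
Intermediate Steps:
S - 157*28 = -153 - 157*28 = -153 - 4396 = -4549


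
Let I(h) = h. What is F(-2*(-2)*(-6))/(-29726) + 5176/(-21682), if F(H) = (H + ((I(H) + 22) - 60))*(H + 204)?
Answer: 45443896/161129783 ≈ 0.28203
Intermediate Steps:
F(H) = (-38 + 2*H)*(204 + H) (F(H) = (H + ((H + 22) - 60))*(H + 204) = (H + ((22 + H) - 60))*(204 + H) = (H + (-38 + H))*(204 + H) = (-38 + 2*H)*(204 + H))
F(-2*(-2)*(-6))/(-29726) + 5176/(-21682) = (-7752 + 2*(-2*(-2)*(-6))² + 370*(-2*(-2)*(-6)))/(-29726) + 5176/(-21682) = (-7752 + 2*(4*(-6))² + 370*(4*(-6)))*(-1/29726) + 5176*(-1/21682) = (-7752 + 2*(-24)² + 370*(-24))*(-1/29726) - 2588/10841 = (-7752 + 2*576 - 8880)*(-1/29726) - 2588/10841 = (-7752 + 1152 - 8880)*(-1/29726) - 2588/10841 = -15480*(-1/29726) - 2588/10841 = 7740/14863 - 2588/10841 = 45443896/161129783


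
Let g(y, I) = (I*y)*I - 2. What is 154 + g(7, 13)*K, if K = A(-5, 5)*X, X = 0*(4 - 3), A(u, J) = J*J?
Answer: 154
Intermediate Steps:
A(u, J) = J²
X = 0 (X = 0*1 = 0)
K = 0 (K = 5²*0 = 25*0 = 0)
g(y, I) = -2 + y*I² (g(y, I) = y*I² - 2 = -2 + y*I²)
154 + g(7, 13)*K = 154 + (-2 + 7*13²)*0 = 154 + (-2 + 7*169)*0 = 154 + (-2 + 1183)*0 = 154 + 1181*0 = 154 + 0 = 154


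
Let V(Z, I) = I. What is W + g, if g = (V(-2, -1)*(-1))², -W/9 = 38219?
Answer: -343970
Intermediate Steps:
W = -343971 (W = -9*38219 = -343971)
g = 1 (g = (-1*(-1))² = 1² = 1)
W + g = -343971 + 1 = -343970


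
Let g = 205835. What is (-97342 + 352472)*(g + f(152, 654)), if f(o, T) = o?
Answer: 52553463310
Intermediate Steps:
(-97342 + 352472)*(g + f(152, 654)) = (-97342 + 352472)*(205835 + 152) = 255130*205987 = 52553463310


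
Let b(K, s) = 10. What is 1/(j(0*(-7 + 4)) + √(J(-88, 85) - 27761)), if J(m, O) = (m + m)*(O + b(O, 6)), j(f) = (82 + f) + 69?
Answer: 151/67282 - I*√44481/67282 ≈ 0.0022443 - 0.0031346*I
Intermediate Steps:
j(f) = 151 + f
J(m, O) = 2*m*(10 + O) (J(m, O) = (m + m)*(O + 10) = (2*m)*(10 + O) = 2*m*(10 + O))
1/(j(0*(-7 + 4)) + √(J(-88, 85) - 27761)) = 1/((151 + 0*(-7 + 4)) + √(2*(-88)*(10 + 85) - 27761)) = 1/((151 + 0*(-3)) + √(2*(-88)*95 - 27761)) = 1/((151 + 0) + √(-16720 - 27761)) = 1/(151 + √(-44481)) = 1/(151 + I*√44481)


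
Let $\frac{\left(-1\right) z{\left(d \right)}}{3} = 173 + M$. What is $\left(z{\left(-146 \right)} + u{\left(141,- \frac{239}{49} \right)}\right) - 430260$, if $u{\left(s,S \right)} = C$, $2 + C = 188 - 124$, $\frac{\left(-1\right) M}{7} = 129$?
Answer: $-428008$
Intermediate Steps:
$M = -903$ ($M = \left(-7\right) 129 = -903$)
$C = 62$ ($C = -2 + \left(188 - 124\right) = -2 + 64 = 62$)
$u{\left(s,S \right)} = 62$
$z{\left(d \right)} = 2190$ ($z{\left(d \right)} = - 3 \left(173 - 903\right) = \left(-3\right) \left(-730\right) = 2190$)
$\left(z{\left(-146 \right)} + u{\left(141,- \frac{239}{49} \right)}\right) - 430260 = \left(2190 + 62\right) - 430260 = 2252 - 430260 = -428008$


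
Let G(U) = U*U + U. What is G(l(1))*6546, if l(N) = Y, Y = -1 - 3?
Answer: 78552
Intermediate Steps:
Y = -4
l(N) = -4
G(U) = U + U² (G(U) = U² + U = U + U²)
G(l(1))*6546 = -4*(1 - 4)*6546 = -4*(-3)*6546 = 12*6546 = 78552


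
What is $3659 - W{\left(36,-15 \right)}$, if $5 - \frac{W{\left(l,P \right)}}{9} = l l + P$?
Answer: $15143$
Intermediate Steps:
$W{\left(l,P \right)} = 45 - 9 P - 9 l^{2}$ ($W{\left(l,P \right)} = 45 - 9 \left(l l + P\right) = 45 - 9 \left(l^{2} + P\right) = 45 - 9 \left(P + l^{2}\right) = 45 - \left(9 P + 9 l^{2}\right) = 45 - 9 P - 9 l^{2}$)
$3659 - W{\left(36,-15 \right)} = 3659 - \left(45 - -135 - 9 \cdot 36^{2}\right) = 3659 - \left(45 + 135 - 11664\right) = 3659 - -11484 = 3659 + 11484 = 15143$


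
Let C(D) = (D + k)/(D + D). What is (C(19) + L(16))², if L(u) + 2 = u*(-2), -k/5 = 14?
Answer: 1803649/1444 ≈ 1249.1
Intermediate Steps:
k = -70 (k = -5*14 = -70)
L(u) = -2 - 2*u (L(u) = -2 + u*(-2) = -2 - 2*u)
C(D) = (-70 + D)/(2*D) (C(D) = (D - 70)/(D + D) = (-70 + D)/((2*D)) = (-70 + D)*(1/(2*D)) = (-70 + D)/(2*D))
(C(19) + L(16))² = ((½)*(-70 + 19)/19 + (-2 - 2*16))² = ((½)*(1/19)*(-51) + (-2 - 32))² = (-51/38 - 34)² = (-1343/38)² = 1803649/1444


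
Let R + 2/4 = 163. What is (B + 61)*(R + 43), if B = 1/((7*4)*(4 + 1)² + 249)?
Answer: 11896395/949 ≈ 12536.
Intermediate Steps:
R = 325/2 (R = -½ + 163 = 325/2 ≈ 162.50)
B = 1/949 (B = 1/(28*5² + 249) = 1/(28*25 + 249) = 1/(700 + 249) = 1/949 ≈ 0.0010537)
(B + 61)*(R + 43) = (1/949 + 61)*(325/2 + 43) = (57890/949)*(411/2) = 11896395/949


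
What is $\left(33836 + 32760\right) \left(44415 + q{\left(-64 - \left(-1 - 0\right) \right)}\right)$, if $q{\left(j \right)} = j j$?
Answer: $3222180864$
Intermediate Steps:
$q{\left(j \right)} = j^{2}$
$\left(33836 + 32760\right) \left(44415 + q{\left(-64 - \left(-1 - 0\right) \right)}\right) = \left(33836 + 32760\right) \left(44415 + \left(-64 - \left(-1 - 0\right)\right)^{2}\right) = 66596 \left(44415 + \left(-64 - \left(-1 + 0\right)\right)^{2}\right) = 66596 \left(44415 + \left(-64 - -1\right)^{2}\right) = 66596 \left(44415 + \left(-64 + 1\right)^{2}\right) = 66596 \left(44415 + \left(-63\right)^{2}\right) = 66596 \left(44415 + 3969\right) = 66596 \cdot 48384 = 3222180864$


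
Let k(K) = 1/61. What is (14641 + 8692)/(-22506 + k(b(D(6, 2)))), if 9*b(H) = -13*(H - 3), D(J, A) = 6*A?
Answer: -1423313/1372865 ≈ -1.0367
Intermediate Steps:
b(H) = 13/3 - 13*H/9 (b(H) = (-13*(H - 3))/9 = (-13*(-3 + H))/9 = (39 - 13*H)/9 = 13/3 - 13*H/9)
k(K) = 1/61
(14641 + 8692)/(-22506 + k(b(D(6, 2)))) = (14641 + 8692)/(-22506 + 1/61) = 23333/(-1372865/61) = 23333*(-61/1372865) = -1423313/1372865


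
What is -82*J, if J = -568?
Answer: 46576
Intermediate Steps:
-82*J = -82*(-568) = -1*(-46576) = 46576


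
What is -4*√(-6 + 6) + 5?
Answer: 5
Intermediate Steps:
-4*√(-6 + 6) + 5 = -4*√0 + 5 = -4*0 + 5 = 0 + 5 = 5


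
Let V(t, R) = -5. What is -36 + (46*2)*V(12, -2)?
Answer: -496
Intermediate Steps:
-36 + (46*2)*V(12, -2) = -36 + (46*2)*(-5) = -36 + 92*(-5) = -36 - 460 = -496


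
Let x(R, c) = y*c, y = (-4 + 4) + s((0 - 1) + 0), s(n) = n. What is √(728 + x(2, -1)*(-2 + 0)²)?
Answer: 2*√183 ≈ 27.056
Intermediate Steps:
y = -1 (y = (-4 + 4) + ((0 - 1) + 0) = 0 + (-1 + 0) = 0 - 1 = -1)
x(R, c) = -c
√(728 + x(2, -1)*(-2 + 0)²) = √(728 + (-1*(-1))*(-2 + 0)²) = √(728 + 1*(-2)²) = √(728 + 1*4) = √(728 + 4) = √732 = 2*√183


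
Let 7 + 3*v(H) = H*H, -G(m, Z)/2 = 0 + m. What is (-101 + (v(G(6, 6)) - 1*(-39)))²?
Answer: 2401/9 ≈ 266.78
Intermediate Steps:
G(m, Z) = -2*m (G(m, Z) = -2*(0 + m) = -2*m)
v(H) = -7/3 + H²/3 (v(H) = -7/3 + (H*H)/3 = -7/3 + H²/3)
(-101 + (v(G(6, 6)) - 1*(-39)))² = (-101 + ((-7/3 + (-2*6)²/3) - 1*(-39)))² = (-101 + ((-7/3 + (⅓)*(-12)²) + 39))² = (-101 + ((-7/3 + (⅓)*144) + 39))² = (-101 + ((-7/3 + 48) + 39))² = (-101 + (137/3 + 39))² = (-101 + 254/3)² = (-49/3)² = 2401/9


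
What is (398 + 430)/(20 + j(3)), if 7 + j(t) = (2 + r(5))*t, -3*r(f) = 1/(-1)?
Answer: 207/5 ≈ 41.400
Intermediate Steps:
r(f) = ⅓ (r(f) = -⅓/(-1) = -⅓*(-1) = ⅓)
j(t) = -7 + 7*t/3 (j(t) = -7 + (2 + ⅓)*t = -7 + 7*t/3)
(398 + 430)/(20 + j(3)) = (398 + 430)/(20 + (-7 + (7/3)*3)) = 828/(20 + (-7 + 7)) = 828/(20 + 0) = 828/20 = 828*(1/20) = 207/5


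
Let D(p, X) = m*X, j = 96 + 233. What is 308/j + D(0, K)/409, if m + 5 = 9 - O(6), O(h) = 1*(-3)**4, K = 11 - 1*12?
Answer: 21615/19223 ≈ 1.1244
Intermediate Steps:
K = -1 (K = 11 - 12 = -1)
O(h) = 81 (O(h) = 1*81 = 81)
j = 329
m = -77 (m = -5 + (9 - 1*81) = -5 + (9 - 81) = -5 - 72 = -77)
D(p, X) = -77*X
308/j + D(0, K)/409 = 308/329 - 77*(-1)/409 = 308*(1/329) + 77*(1/409) = 44/47 + 77/409 = 21615/19223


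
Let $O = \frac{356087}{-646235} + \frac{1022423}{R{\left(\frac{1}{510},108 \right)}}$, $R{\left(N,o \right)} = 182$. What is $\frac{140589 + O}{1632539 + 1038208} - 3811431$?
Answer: $- \frac{399081332720451625263}{104706431377730} \approx -3.8114 \cdot 10^{6}$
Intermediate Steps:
$O = \frac{660660719571}{117614770}$ ($O = \frac{356087}{-646235} + \frac{1022423}{182} = 356087 \left(- \frac{1}{646235}\right) + 1022423 \cdot \frac{1}{182} = - \frac{356087}{646235} + \frac{1022423}{182} = \frac{660660719571}{117614770} \approx 5617.2$)
$\frac{140589 + O}{1632539 + 1038208} - 3811431 = \frac{140589 + \frac{660660719571}{117614770}}{1632539 + 1038208} - 3811431 = \frac{17196003619101}{117614770 \cdot 2670747} - 3811431 = \frac{17196003619101}{117614770} \cdot \frac{1}{2670747} - 3811431 = \frac{5732001206367}{104706431377730} - 3811431 = - \frac{399081332720451625263}{104706431377730}$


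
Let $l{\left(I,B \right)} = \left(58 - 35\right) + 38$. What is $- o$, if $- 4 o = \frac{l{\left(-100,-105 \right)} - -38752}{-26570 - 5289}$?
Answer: $- \frac{38813}{127436} \approx -0.30457$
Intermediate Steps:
$l{\left(I,B \right)} = 61$ ($l{\left(I,B \right)} = 23 + 38 = 61$)
$o = \frac{38813}{127436}$ ($o = - \frac{\left(61 - -38752\right) \frac{1}{-26570 - 5289}}{4} = - \frac{\left(61 + 38752\right) \frac{1}{-31859}}{4} = - \frac{38813 \left(- \frac{1}{31859}\right)}{4} = \left(- \frac{1}{4}\right) \left(- \frac{38813}{31859}\right) = \frac{38813}{127436} \approx 0.30457$)
$- o = \left(-1\right) \frac{38813}{127436} = - \frac{38813}{127436}$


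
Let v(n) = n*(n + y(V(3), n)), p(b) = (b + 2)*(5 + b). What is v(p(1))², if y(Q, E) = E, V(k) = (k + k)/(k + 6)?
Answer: 419904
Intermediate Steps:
V(k) = 2*k/(6 + k) (V(k) = (2*k)/(6 + k) = 2*k/(6 + k))
p(b) = (2 + b)*(5 + b)
v(n) = 2*n² (v(n) = n*(n + n) = n*(2*n) = 2*n²)
v(p(1))² = (2*(10 + 1² + 7*1)²)² = (2*(10 + 1 + 7)²)² = (2*18²)² = (2*324)² = 648² = 419904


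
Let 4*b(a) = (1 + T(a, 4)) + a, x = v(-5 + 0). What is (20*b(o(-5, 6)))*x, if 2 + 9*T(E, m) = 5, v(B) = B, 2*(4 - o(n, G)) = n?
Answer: -1175/6 ≈ -195.83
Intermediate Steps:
o(n, G) = 4 - n/2
x = -5 (x = -5 + 0 = -5)
T(E, m) = 1/3 (T(E, m) = -2/9 + (1/9)*5 = -2/9 + 5/9 = 1/3)
b(a) = 1/3 + a/4 (b(a) = ((1 + 1/3) + a)/4 = (4/3 + a)/4 = 1/3 + a/4)
(20*b(o(-5, 6)))*x = (20*(1/3 + (4 - 1/2*(-5))/4))*(-5) = (20*(1/3 + (4 + 5/2)/4))*(-5) = (20*(1/3 + (1/4)*(13/2)))*(-5) = (20*(1/3 + 13/8))*(-5) = (20*(47/24))*(-5) = (235/6)*(-5) = -1175/6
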